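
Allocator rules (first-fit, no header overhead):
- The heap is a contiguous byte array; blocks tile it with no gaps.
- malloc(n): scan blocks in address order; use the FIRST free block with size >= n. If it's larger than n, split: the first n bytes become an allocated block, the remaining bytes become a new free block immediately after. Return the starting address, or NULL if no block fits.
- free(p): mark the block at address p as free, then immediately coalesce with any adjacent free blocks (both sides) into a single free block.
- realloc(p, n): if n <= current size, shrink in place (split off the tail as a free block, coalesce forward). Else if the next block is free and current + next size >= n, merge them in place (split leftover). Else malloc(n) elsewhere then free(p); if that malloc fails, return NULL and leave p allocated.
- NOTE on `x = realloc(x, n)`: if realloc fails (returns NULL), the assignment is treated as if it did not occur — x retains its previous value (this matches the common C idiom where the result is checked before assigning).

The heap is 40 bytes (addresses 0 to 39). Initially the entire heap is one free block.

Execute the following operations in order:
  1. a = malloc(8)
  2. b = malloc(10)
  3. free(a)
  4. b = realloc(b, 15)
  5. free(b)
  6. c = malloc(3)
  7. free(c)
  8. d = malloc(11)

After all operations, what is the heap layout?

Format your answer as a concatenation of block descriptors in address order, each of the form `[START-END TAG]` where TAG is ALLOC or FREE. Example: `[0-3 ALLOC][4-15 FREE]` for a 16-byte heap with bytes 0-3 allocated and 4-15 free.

Answer: [0-10 ALLOC][11-39 FREE]

Derivation:
Op 1: a = malloc(8) -> a = 0; heap: [0-7 ALLOC][8-39 FREE]
Op 2: b = malloc(10) -> b = 8; heap: [0-7 ALLOC][8-17 ALLOC][18-39 FREE]
Op 3: free(a) -> (freed a); heap: [0-7 FREE][8-17 ALLOC][18-39 FREE]
Op 4: b = realloc(b, 15) -> b = 8; heap: [0-7 FREE][8-22 ALLOC][23-39 FREE]
Op 5: free(b) -> (freed b); heap: [0-39 FREE]
Op 6: c = malloc(3) -> c = 0; heap: [0-2 ALLOC][3-39 FREE]
Op 7: free(c) -> (freed c); heap: [0-39 FREE]
Op 8: d = malloc(11) -> d = 0; heap: [0-10 ALLOC][11-39 FREE]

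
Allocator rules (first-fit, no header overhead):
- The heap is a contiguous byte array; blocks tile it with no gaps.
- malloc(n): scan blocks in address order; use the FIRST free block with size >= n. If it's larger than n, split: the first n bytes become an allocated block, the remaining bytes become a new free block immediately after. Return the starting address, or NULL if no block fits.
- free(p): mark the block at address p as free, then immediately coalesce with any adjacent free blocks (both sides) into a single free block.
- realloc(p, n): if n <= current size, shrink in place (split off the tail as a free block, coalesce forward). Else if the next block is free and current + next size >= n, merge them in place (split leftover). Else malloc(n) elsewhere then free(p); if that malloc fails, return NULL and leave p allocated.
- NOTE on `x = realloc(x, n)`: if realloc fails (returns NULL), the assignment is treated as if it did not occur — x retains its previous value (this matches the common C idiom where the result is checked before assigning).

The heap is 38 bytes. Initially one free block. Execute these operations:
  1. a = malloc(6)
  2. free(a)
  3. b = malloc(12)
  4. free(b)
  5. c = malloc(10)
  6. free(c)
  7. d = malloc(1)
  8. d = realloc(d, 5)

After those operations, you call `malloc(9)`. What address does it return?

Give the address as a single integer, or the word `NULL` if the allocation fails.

Op 1: a = malloc(6) -> a = 0; heap: [0-5 ALLOC][6-37 FREE]
Op 2: free(a) -> (freed a); heap: [0-37 FREE]
Op 3: b = malloc(12) -> b = 0; heap: [0-11 ALLOC][12-37 FREE]
Op 4: free(b) -> (freed b); heap: [0-37 FREE]
Op 5: c = malloc(10) -> c = 0; heap: [0-9 ALLOC][10-37 FREE]
Op 6: free(c) -> (freed c); heap: [0-37 FREE]
Op 7: d = malloc(1) -> d = 0; heap: [0-0 ALLOC][1-37 FREE]
Op 8: d = realloc(d, 5) -> d = 0; heap: [0-4 ALLOC][5-37 FREE]
malloc(9): first-fit scan over [0-4 ALLOC][5-37 FREE] -> 5

Answer: 5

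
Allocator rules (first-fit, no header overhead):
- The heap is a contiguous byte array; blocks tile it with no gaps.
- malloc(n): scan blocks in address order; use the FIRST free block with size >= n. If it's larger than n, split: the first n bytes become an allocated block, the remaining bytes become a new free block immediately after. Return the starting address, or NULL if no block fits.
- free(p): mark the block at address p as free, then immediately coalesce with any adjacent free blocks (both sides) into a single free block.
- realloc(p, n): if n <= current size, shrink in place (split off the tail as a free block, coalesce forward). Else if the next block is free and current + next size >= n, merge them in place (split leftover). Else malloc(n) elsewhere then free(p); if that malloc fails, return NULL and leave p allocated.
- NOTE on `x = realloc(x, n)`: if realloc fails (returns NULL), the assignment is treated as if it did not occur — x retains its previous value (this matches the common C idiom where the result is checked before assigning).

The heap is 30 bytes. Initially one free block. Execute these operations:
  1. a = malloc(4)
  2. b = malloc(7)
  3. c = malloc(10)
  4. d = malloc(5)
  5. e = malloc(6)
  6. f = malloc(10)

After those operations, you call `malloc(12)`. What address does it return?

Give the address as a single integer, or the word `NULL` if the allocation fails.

Op 1: a = malloc(4) -> a = 0; heap: [0-3 ALLOC][4-29 FREE]
Op 2: b = malloc(7) -> b = 4; heap: [0-3 ALLOC][4-10 ALLOC][11-29 FREE]
Op 3: c = malloc(10) -> c = 11; heap: [0-3 ALLOC][4-10 ALLOC][11-20 ALLOC][21-29 FREE]
Op 4: d = malloc(5) -> d = 21; heap: [0-3 ALLOC][4-10 ALLOC][11-20 ALLOC][21-25 ALLOC][26-29 FREE]
Op 5: e = malloc(6) -> e = NULL; heap: [0-3 ALLOC][4-10 ALLOC][11-20 ALLOC][21-25 ALLOC][26-29 FREE]
Op 6: f = malloc(10) -> f = NULL; heap: [0-3 ALLOC][4-10 ALLOC][11-20 ALLOC][21-25 ALLOC][26-29 FREE]
malloc(12): first-fit scan over [0-3 ALLOC][4-10 ALLOC][11-20 ALLOC][21-25 ALLOC][26-29 FREE] -> NULL

Answer: NULL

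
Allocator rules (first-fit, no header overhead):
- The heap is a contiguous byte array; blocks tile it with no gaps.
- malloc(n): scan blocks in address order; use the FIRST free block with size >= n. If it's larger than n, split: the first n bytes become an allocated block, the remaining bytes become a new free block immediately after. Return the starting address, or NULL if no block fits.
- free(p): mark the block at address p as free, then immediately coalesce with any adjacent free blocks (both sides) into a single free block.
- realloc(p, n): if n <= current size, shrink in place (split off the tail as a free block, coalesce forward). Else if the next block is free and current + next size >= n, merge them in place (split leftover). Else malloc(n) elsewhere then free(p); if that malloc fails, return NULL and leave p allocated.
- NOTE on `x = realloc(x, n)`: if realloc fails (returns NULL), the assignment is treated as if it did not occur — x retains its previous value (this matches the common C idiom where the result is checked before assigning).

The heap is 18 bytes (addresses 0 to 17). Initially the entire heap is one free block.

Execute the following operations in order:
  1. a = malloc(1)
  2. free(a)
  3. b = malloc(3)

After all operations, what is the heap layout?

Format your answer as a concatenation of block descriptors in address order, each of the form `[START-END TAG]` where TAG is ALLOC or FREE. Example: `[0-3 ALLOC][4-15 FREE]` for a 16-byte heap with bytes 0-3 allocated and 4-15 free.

Op 1: a = malloc(1) -> a = 0; heap: [0-0 ALLOC][1-17 FREE]
Op 2: free(a) -> (freed a); heap: [0-17 FREE]
Op 3: b = malloc(3) -> b = 0; heap: [0-2 ALLOC][3-17 FREE]

Answer: [0-2 ALLOC][3-17 FREE]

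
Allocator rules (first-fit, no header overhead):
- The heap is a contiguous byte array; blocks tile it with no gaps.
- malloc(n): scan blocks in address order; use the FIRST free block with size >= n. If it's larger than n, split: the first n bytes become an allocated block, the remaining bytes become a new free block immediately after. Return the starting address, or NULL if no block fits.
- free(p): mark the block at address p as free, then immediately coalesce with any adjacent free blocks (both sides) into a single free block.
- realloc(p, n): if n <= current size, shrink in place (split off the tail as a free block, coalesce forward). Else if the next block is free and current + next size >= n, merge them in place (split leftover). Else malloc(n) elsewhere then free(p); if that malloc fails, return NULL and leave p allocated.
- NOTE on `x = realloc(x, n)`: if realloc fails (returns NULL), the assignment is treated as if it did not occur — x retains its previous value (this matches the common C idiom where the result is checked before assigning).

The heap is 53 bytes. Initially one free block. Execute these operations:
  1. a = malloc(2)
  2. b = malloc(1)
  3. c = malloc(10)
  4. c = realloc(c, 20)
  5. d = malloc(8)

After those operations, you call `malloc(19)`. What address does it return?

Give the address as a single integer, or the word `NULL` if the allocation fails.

Op 1: a = malloc(2) -> a = 0; heap: [0-1 ALLOC][2-52 FREE]
Op 2: b = malloc(1) -> b = 2; heap: [0-1 ALLOC][2-2 ALLOC][3-52 FREE]
Op 3: c = malloc(10) -> c = 3; heap: [0-1 ALLOC][2-2 ALLOC][3-12 ALLOC][13-52 FREE]
Op 4: c = realloc(c, 20) -> c = 3; heap: [0-1 ALLOC][2-2 ALLOC][3-22 ALLOC][23-52 FREE]
Op 5: d = malloc(8) -> d = 23; heap: [0-1 ALLOC][2-2 ALLOC][3-22 ALLOC][23-30 ALLOC][31-52 FREE]
malloc(19): first-fit scan over [0-1 ALLOC][2-2 ALLOC][3-22 ALLOC][23-30 ALLOC][31-52 FREE] -> 31

Answer: 31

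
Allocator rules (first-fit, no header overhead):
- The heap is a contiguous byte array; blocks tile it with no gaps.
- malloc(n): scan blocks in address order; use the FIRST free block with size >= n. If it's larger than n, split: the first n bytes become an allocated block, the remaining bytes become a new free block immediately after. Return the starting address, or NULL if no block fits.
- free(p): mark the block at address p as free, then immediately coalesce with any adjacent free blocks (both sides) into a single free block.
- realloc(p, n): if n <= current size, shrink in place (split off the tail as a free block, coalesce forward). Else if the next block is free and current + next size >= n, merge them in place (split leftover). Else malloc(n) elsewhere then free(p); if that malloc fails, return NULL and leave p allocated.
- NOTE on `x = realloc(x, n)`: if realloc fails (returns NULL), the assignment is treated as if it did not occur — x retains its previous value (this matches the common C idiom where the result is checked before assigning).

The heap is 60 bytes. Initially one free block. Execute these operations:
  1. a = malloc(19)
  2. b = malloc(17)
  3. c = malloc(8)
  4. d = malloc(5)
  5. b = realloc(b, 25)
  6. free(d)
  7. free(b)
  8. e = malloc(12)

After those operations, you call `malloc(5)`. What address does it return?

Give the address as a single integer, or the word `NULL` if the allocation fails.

Op 1: a = malloc(19) -> a = 0; heap: [0-18 ALLOC][19-59 FREE]
Op 2: b = malloc(17) -> b = 19; heap: [0-18 ALLOC][19-35 ALLOC][36-59 FREE]
Op 3: c = malloc(8) -> c = 36; heap: [0-18 ALLOC][19-35 ALLOC][36-43 ALLOC][44-59 FREE]
Op 4: d = malloc(5) -> d = 44; heap: [0-18 ALLOC][19-35 ALLOC][36-43 ALLOC][44-48 ALLOC][49-59 FREE]
Op 5: b = realloc(b, 25) -> NULL (b unchanged); heap: [0-18 ALLOC][19-35 ALLOC][36-43 ALLOC][44-48 ALLOC][49-59 FREE]
Op 6: free(d) -> (freed d); heap: [0-18 ALLOC][19-35 ALLOC][36-43 ALLOC][44-59 FREE]
Op 7: free(b) -> (freed b); heap: [0-18 ALLOC][19-35 FREE][36-43 ALLOC][44-59 FREE]
Op 8: e = malloc(12) -> e = 19; heap: [0-18 ALLOC][19-30 ALLOC][31-35 FREE][36-43 ALLOC][44-59 FREE]
malloc(5): first-fit scan over [0-18 ALLOC][19-30 ALLOC][31-35 FREE][36-43 ALLOC][44-59 FREE] -> 31

Answer: 31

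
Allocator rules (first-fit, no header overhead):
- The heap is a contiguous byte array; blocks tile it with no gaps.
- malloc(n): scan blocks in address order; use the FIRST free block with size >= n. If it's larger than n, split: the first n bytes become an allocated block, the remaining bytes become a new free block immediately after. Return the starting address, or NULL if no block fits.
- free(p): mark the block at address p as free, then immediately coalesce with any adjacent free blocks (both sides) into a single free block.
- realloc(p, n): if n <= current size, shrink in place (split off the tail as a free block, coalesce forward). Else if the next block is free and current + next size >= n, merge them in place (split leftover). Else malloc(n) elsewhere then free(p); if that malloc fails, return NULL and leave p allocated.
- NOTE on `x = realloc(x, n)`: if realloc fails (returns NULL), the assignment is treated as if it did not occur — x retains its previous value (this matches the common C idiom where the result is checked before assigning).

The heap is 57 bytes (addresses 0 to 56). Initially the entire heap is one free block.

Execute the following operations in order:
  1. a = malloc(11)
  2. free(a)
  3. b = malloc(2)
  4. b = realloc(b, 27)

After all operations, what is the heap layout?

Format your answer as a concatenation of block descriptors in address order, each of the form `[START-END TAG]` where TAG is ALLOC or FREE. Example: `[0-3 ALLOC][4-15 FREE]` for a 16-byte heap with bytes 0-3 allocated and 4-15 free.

Op 1: a = malloc(11) -> a = 0; heap: [0-10 ALLOC][11-56 FREE]
Op 2: free(a) -> (freed a); heap: [0-56 FREE]
Op 3: b = malloc(2) -> b = 0; heap: [0-1 ALLOC][2-56 FREE]
Op 4: b = realloc(b, 27) -> b = 0; heap: [0-26 ALLOC][27-56 FREE]

Answer: [0-26 ALLOC][27-56 FREE]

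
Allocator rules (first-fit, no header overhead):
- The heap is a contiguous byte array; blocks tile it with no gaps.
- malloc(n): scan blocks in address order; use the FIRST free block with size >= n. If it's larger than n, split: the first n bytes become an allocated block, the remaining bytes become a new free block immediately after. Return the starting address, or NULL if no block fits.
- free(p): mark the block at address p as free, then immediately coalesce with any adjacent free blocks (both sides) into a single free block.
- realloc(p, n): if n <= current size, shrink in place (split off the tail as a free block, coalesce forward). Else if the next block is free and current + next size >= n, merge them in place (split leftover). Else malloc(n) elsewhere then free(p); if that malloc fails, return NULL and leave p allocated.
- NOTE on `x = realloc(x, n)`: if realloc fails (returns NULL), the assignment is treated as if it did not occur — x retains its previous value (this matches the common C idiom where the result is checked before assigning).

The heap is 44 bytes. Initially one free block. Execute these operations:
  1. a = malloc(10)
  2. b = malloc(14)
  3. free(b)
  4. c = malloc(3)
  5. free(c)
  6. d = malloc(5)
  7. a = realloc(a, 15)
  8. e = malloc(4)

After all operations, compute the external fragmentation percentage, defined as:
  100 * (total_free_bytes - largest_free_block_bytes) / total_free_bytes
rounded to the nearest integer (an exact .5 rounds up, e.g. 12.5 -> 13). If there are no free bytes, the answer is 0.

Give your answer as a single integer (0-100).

Answer: 30

Derivation:
Op 1: a = malloc(10) -> a = 0; heap: [0-9 ALLOC][10-43 FREE]
Op 2: b = malloc(14) -> b = 10; heap: [0-9 ALLOC][10-23 ALLOC][24-43 FREE]
Op 3: free(b) -> (freed b); heap: [0-9 ALLOC][10-43 FREE]
Op 4: c = malloc(3) -> c = 10; heap: [0-9 ALLOC][10-12 ALLOC][13-43 FREE]
Op 5: free(c) -> (freed c); heap: [0-9 ALLOC][10-43 FREE]
Op 6: d = malloc(5) -> d = 10; heap: [0-9 ALLOC][10-14 ALLOC][15-43 FREE]
Op 7: a = realloc(a, 15) -> a = 15; heap: [0-9 FREE][10-14 ALLOC][15-29 ALLOC][30-43 FREE]
Op 8: e = malloc(4) -> e = 0; heap: [0-3 ALLOC][4-9 FREE][10-14 ALLOC][15-29 ALLOC][30-43 FREE]
Free blocks: [6 14] total_free=20 largest=14 -> 100*(20-14)/20 = 600/20 = 30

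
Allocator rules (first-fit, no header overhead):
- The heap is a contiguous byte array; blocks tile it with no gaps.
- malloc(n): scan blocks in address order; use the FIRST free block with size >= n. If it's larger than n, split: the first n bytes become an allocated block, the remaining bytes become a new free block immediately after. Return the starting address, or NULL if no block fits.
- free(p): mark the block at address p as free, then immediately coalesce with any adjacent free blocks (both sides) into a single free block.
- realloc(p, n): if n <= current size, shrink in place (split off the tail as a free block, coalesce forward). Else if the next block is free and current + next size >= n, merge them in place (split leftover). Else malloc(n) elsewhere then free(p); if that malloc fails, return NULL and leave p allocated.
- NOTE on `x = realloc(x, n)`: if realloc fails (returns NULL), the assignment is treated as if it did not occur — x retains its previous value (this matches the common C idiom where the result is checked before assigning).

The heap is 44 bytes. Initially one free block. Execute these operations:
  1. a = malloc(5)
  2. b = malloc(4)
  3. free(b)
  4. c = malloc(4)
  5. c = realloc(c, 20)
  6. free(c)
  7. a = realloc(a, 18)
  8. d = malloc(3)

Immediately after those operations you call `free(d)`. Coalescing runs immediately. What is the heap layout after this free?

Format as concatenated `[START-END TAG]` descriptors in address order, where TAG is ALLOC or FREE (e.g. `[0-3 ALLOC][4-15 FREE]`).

Answer: [0-17 ALLOC][18-43 FREE]

Derivation:
Op 1: a = malloc(5) -> a = 0; heap: [0-4 ALLOC][5-43 FREE]
Op 2: b = malloc(4) -> b = 5; heap: [0-4 ALLOC][5-8 ALLOC][9-43 FREE]
Op 3: free(b) -> (freed b); heap: [0-4 ALLOC][5-43 FREE]
Op 4: c = malloc(4) -> c = 5; heap: [0-4 ALLOC][5-8 ALLOC][9-43 FREE]
Op 5: c = realloc(c, 20) -> c = 5; heap: [0-4 ALLOC][5-24 ALLOC][25-43 FREE]
Op 6: free(c) -> (freed c); heap: [0-4 ALLOC][5-43 FREE]
Op 7: a = realloc(a, 18) -> a = 0; heap: [0-17 ALLOC][18-43 FREE]
Op 8: d = malloc(3) -> d = 18; heap: [0-17 ALLOC][18-20 ALLOC][21-43 FREE]
free(d): d = 18 -> block [18-20 ALLOC]; mark free, coalesce with adjacent free neighbors -> [0-17 ALLOC][18-43 FREE]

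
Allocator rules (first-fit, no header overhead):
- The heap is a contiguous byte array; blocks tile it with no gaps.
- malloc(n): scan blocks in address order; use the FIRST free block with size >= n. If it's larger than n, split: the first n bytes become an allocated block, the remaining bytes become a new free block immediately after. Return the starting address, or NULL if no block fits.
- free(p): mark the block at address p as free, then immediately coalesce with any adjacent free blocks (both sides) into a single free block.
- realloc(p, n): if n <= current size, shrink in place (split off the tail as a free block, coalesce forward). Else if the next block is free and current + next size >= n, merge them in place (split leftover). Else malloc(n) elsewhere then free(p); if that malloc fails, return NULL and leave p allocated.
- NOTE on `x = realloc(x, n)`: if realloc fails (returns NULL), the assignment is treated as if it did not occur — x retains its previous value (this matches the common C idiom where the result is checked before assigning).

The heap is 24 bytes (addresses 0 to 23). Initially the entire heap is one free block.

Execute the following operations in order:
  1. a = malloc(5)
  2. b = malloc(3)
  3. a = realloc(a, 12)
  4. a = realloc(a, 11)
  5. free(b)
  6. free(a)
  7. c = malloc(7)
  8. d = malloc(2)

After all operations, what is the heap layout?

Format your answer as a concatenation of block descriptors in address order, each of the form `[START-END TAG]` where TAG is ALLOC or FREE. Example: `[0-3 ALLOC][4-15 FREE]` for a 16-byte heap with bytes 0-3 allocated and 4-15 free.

Op 1: a = malloc(5) -> a = 0; heap: [0-4 ALLOC][5-23 FREE]
Op 2: b = malloc(3) -> b = 5; heap: [0-4 ALLOC][5-7 ALLOC][8-23 FREE]
Op 3: a = realloc(a, 12) -> a = 8; heap: [0-4 FREE][5-7 ALLOC][8-19 ALLOC][20-23 FREE]
Op 4: a = realloc(a, 11) -> a = 8; heap: [0-4 FREE][5-7 ALLOC][8-18 ALLOC][19-23 FREE]
Op 5: free(b) -> (freed b); heap: [0-7 FREE][8-18 ALLOC][19-23 FREE]
Op 6: free(a) -> (freed a); heap: [0-23 FREE]
Op 7: c = malloc(7) -> c = 0; heap: [0-6 ALLOC][7-23 FREE]
Op 8: d = malloc(2) -> d = 7; heap: [0-6 ALLOC][7-8 ALLOC][9-23 FREE]

Answer: [0-6 ALLOC][7-8 ALLOC][9-23 FREE]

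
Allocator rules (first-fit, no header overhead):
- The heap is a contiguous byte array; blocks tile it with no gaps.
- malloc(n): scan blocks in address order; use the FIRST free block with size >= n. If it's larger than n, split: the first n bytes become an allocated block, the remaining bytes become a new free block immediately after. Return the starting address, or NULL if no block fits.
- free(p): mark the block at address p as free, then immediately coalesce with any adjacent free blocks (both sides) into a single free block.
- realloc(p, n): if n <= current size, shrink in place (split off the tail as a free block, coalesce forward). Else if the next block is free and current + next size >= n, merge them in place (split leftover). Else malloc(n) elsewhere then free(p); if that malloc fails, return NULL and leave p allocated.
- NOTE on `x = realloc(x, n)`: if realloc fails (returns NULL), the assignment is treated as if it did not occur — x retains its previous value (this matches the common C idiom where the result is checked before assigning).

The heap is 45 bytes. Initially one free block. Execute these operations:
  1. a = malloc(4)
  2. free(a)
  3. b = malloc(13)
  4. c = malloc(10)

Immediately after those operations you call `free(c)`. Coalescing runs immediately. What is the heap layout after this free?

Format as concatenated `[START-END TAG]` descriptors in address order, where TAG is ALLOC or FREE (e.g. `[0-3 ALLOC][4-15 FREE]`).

Answer: [0-12 ALLOC][13-44 FREE]

Derivation:
Op 1: a = malloc(4) -> a = 0; heap: [0-3 ALLOC][4-44 FREE]
Op 2: free(a) -> (freed a); heap: [0-44 FREE]
Op 3: b = malloc(13) -> b = 0; heap: [0-12 ALLOC][13-44 FREE]
Op 4: c = malloc(10) -> c = 13; heap: [0-12 ALLOC][13-22 ALLOC][23-44 FREE]
free(c): c = 13 -> block [13-22 ALLOC]; mark free, coalesce with adjacent free neighbors -> [0-12 ALLOC][13-44 FREE]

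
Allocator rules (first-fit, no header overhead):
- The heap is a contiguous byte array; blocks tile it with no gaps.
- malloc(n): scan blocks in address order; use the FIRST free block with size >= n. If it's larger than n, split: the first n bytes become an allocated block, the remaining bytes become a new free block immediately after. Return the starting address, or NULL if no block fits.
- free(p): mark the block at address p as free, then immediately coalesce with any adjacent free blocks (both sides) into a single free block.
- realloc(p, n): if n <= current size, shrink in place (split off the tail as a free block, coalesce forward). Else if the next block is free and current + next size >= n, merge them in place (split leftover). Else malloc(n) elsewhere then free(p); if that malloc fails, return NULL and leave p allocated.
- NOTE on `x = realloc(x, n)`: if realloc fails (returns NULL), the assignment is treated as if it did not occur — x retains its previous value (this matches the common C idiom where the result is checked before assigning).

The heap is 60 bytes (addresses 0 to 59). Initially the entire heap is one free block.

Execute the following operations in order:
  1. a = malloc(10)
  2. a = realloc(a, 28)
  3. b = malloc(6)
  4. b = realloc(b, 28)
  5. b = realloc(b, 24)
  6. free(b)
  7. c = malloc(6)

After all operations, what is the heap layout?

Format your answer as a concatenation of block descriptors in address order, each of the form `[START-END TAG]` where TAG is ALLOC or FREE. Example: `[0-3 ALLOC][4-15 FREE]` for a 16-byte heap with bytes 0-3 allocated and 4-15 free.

Op 1: a = malloc(10) -> a = 0; heap: [0-9 ALLOC][10-59 FREE]
Op 2: a = realloc(a, 28) -> a = 0; heap: [0-27 ALLOC][28-59 FREE]
Op 3: b = malloc(6) -> b = 28; heap: [0-27 ALLOC][28-33 ALLOC][34-59 FREE]
Op 4: b = realloc(b, 28) -> b = 28; heap: [0-27 ALLOC][28-55 ALLOC][56-59 FREE]
Op 5: b = realloc(b, 24) -> b = 28; heap: [0-27 ALLOC][28-51 ALLOC][52-59 FREE]
Op 6: free(b) -> (freed b); heap: [0-27 ALLOC][28-59 FREE]
Op 7: c = malloc(6) -> c = 28; heap: [0-27 ALLOC][28-33 ALLOC][34-59 FREE]

Answer: [0-27 ALLOC][28-33 ALLOC][34-59 FREE]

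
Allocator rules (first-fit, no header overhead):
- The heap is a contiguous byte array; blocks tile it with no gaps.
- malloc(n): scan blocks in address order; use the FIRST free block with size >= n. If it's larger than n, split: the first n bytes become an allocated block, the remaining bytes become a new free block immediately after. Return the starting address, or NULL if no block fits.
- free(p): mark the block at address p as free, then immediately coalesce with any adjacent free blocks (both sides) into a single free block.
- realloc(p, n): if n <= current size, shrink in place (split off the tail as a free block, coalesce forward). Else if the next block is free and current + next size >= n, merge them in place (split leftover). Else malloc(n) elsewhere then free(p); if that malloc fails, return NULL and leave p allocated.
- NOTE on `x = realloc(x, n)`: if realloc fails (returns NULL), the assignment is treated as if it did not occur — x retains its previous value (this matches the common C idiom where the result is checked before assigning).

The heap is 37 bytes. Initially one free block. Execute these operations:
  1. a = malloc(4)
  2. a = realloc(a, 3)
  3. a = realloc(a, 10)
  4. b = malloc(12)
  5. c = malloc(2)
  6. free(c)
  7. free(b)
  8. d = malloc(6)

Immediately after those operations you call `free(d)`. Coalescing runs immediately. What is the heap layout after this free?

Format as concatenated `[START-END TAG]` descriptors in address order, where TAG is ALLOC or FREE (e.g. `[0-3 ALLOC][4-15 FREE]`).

Op 1: a = malloc(4) -> a = 0; heap: [0-3 ALLOC][4-36 FREE]
Op 2: a = realloc(a, 3) -> a = 0; heap: [0-2 ALLOC][3-36 FREE]
Op 3: a = realloc(a, 10) -> a = 0; heap: [0-9 ALLOC][10-36 FREE]
Op 4: b = malloc(12) -> b = 10; heap: [0-9 ALLOC][10-21 ALLOC][22-36 FREE]
Op 5: c = malloc(2) -> c = 22; heap: [0-9 ALLOC][10-21 ALLOC][22-23 ALLOC][24-36 FREE]
Op 6: free(c) -> (freed c); heap: [0-9 ALLOC][10-21 ALLOC][22-36 FREE]
Op 7: free(b) -> (freed b); heap: [0-9 ALLOC][10-36 FREE]
Op 8: d = malloc(6) -> d = 10; heap: [0-9 ALLOC][10-15 ALLOC][16-36 FREE]
free(d): d = 10 -> block [10-15 ALLOC]; mark free, coalesce with adjacent free neighbors -> [0-9 ALLOC][10-36 FREE]

Answer: [0-9 ALLOC][10-36 FREE]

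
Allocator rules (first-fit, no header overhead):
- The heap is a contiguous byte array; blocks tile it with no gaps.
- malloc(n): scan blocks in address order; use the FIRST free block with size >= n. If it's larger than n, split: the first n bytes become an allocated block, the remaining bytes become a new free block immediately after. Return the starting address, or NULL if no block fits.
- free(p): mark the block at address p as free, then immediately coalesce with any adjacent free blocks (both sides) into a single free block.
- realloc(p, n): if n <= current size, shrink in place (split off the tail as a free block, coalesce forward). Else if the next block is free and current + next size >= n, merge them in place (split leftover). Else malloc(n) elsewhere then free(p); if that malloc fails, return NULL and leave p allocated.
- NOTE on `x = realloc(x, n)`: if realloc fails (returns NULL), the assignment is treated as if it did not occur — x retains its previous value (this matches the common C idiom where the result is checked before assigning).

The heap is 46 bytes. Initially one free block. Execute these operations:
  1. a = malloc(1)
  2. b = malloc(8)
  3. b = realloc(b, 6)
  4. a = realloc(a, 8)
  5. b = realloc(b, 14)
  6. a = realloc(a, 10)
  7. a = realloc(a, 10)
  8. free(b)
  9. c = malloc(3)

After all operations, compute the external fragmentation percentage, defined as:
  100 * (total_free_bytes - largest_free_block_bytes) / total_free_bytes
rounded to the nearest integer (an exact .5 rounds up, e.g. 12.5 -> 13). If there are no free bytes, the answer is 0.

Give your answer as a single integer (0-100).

Answer: 21

Derivation:
Op 1: a = malloc(1) -> a = 0; heap: [0-0 ALLOC][1-45 FREE]
Op 2: b = malloc(8) -> b = 1; heap: [0-0 ALLOC][1-8 ALLOC][9-45 FREE]
Op 3: b = realloc(b, 6) -> b = 1; heap: [0-0 ALLOC][1-6 ALLOC][7-45 FREE]
Op 4: a = realloc(a, 8) -> a = 7; heap: [0-0 FREE][1-6 ALLOC][7-14 ALLOC][15-45 FREE]
Op 5: b = realloc(b, 14) -> b = 15; heap: [0-6 FREE][7-14 ALLOC][15-28 ALLOC][29-45 FREE]
Op 6: a = realloc(a, 10) -> a = 29; heap: [0-14 FREE][15-28 ALLOC][29-38 ALLOC][39-45 FREE]
Op 7: a = realloc(a, 10) -> a = 29; heap: [0-14 FREE][15-28 ALLOC][29-38 ALLOC][39-45 FREE]
Op 8: free(b) -> (freed b); heap: [0-28 FREE][29-38 ALLOC][39-45 FREE]
Op 9: c = malloc(3) -> c = 0; heap: [0-2 ALLOC][3-28 FREE][29-38 ALLOC][39-45 FREE]
Free blocks: [26 7] total_free=33 largest=26 -> 100*(33-26)/33 = 700/33 ≈ 21.212 -> rounds to 21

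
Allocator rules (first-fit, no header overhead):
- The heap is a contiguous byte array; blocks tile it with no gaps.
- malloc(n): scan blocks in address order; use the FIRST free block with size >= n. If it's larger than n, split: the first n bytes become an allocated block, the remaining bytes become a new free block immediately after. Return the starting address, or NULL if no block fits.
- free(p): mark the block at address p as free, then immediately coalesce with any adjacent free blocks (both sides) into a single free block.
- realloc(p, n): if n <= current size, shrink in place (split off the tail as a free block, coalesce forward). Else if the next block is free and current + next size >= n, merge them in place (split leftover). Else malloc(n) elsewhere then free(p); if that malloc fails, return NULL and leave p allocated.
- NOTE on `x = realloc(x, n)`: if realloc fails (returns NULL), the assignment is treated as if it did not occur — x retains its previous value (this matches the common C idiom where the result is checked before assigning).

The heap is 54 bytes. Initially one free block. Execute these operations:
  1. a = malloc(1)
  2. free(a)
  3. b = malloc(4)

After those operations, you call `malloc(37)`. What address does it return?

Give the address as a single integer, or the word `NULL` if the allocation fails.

Op 1: a = malloc(1) -> a = 0; heap: [0-0 ALLOC][1-53 FREE]
Op 2: free(a) -> (freed a); heap: [0-53 FREE]
Op 3: b = malloc(4) -> b = 0; heap: [0-3 ALLOC][4-53 FREE]
malloc(37): first-fit scan over [0-3 ALLOC][4-53 FREE] -> 4

Answer: 4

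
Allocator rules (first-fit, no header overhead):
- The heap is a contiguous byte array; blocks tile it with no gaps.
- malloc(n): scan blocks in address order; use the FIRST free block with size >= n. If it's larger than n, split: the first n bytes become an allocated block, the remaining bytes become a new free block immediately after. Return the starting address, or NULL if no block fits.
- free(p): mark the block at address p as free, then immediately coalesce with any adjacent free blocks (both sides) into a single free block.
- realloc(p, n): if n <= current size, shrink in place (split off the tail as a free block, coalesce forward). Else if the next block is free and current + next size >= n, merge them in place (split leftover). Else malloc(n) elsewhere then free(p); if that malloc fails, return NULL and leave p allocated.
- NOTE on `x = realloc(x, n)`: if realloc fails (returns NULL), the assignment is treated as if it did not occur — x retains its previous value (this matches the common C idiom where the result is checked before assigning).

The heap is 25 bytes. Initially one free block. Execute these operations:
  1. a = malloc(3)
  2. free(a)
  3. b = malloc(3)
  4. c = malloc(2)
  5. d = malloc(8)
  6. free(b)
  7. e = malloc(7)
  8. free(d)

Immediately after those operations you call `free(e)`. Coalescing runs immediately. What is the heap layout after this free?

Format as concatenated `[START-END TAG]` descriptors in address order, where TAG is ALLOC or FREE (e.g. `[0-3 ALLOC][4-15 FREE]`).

Answer: [0-2 FREE][3-4 ALLOC][5-24 FREE]

Derivation:
Op 1: a = malloc(3) -> a = 0; heap: [0-2 ALLOC][3-24 FREE]
Op 2: free(a) -> (freed a); heap: [0-24 FREE]
Op 3: b = malloc(3) -> b = 0; heap: [0-2 ALLOC][3-24 FREE]
Op 4: c = malloc(2) -> c = 3; heap: [0-2 ALLOC][3-4 ALLOC][5-24 FREE]
Op 5: d = malloc(8) -> d = 5; heap: [0-2 ALLOC][3-4 ALLOC][5-12 ALLOC][13-24 FREE]
Op 6: free(b) -> (freed b); heap: [0-2 FREE][3-4 ALLOC][5-12 ALLOC][13-24 FREE]
Op 7: e = malloc(7) -> e = 13; heap: [0-2 FREE][3-4 ALLOC][5-12 ALLOC][13-19 ALLOC][20-24 FREE]
Op 8: free(d) -> (freed d); heap: [0-2 FREE][3-4 ALLOC][5-12 FREE][13-19 ALLOC][20-24 FREE]
free(e): e = 13 -> block [13-19 ALLOC]; mark free, coalesce with adjacent free neighbors -> [0-2 FREE][3-4 ALLOC][5-24 FREE]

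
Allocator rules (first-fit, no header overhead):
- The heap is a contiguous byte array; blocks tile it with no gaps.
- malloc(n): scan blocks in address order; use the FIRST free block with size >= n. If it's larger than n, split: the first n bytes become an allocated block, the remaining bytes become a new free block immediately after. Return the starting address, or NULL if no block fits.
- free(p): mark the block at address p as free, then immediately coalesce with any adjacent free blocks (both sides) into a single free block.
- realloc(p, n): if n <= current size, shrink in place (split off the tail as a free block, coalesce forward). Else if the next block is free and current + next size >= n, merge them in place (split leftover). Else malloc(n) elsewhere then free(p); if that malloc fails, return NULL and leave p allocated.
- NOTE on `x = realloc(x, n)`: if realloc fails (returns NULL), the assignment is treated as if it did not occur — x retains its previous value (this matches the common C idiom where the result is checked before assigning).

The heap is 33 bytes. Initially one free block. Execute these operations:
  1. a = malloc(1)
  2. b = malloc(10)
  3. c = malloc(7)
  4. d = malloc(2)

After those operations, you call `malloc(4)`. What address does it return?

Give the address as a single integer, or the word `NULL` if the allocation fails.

Answer: 20

Derivation:
Op 1: a = malloc(1) -> a = 0; heap: [0-0 ALLOC][1-32 FREE]
Op 2: b = malloc(10) -> b = 1; heap: [0-0 ALLOC][1-10 ALLOC][11-32 FREE]
Op 3: c = malloc(7) -> c = 11; heap: [0-0 ALLOC][1-10 ALLOC][11-17 ALLOC][18-32 FREE]
Op 4: d = malloc(2) -> d = 18; heap: [0-0 ALLOC][1-10 ALLOC][11-17 ALLOC][18-19 ALLOC][20-32 FREE]
malloc(4): first-fit scan over [0-0 ALLOC][1-10 ALLOC][11-17 ALLOC][18-19 ALLOC][20-32 FREE] -> 20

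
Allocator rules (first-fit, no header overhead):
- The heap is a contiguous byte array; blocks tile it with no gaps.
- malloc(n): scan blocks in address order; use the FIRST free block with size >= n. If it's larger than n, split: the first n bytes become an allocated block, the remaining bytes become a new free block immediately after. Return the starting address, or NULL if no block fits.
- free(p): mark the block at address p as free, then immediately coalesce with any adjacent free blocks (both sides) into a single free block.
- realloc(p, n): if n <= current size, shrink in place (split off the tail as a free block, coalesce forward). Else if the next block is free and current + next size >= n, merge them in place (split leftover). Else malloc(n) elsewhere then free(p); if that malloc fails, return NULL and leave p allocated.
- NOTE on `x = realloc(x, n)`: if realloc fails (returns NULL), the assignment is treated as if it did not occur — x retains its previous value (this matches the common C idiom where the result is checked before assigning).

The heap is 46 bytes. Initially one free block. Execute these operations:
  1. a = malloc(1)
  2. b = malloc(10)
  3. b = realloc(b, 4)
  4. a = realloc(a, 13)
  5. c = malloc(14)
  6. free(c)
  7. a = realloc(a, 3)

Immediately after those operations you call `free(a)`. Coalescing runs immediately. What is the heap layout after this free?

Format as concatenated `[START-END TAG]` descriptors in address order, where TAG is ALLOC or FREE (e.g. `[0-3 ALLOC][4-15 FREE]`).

Answer: [0-0 FREE][1-4 ALLOC][5-45 FREE]

Derivation:
Op 1: a = malloc(1) -> a = 0; heap: [0-0 ALLOC][1-45 FREE]
Op 2: b = malloc(10) -> b = 1; heap: [0-0 ALLOC][1-10 ALLOC][11-45 FREE]
Op 3: b = realloc(b, 4) -> b = 1; heap: [0-0 ALLOC][1-4 ALLOC][5-45 FREE]
Op 4: a = realloc(a, 13) -> a = 5; heap: [0-0 FREE][1-4 ALLOC][5-17 ALLOC][18-45 FREE]
Op 5: c = malloc(14) -> c = 18; heap: [0-0 FREE][1-4 ALLOC][5-17 ALLOC][18-31 ALLOC][32-45 FREE]
Op 6: free(c) -> (freed c); heap: [0-0 FREE][1-4 ALLOC][5-17 ALLOC][18-45 FREE]
Op 7: a = realloc(a, 3) -> a = 5; heap: [0-0 FREE][1-4 ALLOC][5-7 ALLOC][8-45 FREE]
free(a): a = 5 -> block [5-7 ALLOC]; mark free, coalesce with adjacent free neighbors -> [0-0 FREE][1-4 ALLOC][5-45 FREE]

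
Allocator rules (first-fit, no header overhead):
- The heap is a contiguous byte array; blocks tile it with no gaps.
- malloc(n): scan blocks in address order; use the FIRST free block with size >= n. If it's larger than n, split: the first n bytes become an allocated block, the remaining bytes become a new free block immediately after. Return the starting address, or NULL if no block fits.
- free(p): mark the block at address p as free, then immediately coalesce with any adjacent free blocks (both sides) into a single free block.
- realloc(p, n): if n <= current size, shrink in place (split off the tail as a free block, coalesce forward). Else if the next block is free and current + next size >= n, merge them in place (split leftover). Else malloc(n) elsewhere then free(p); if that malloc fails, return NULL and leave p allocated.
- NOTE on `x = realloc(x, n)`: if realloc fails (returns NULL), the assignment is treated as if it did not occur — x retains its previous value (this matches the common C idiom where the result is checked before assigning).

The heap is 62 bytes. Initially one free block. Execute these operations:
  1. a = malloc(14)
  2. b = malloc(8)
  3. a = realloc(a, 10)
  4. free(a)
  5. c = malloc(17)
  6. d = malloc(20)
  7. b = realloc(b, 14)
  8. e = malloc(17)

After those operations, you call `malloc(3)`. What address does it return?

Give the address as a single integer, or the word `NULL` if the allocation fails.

Answer: 14

Derivation:
Op 1: a = malloc(14) -> a = 0; heap: [0-13 ALLOC][14-61 FREE]
Op 2: b = malloc(8) -> b = 14; heap: [0-13 ALLOC][14-21 ALLOC][22-61 FREE]
Op 3: a = realloc(a, 10) -> a = 0; heap: [0-9 ALLOC][10-13 FREE][14-21 ALLOC][22-61 FREE]
Op 4: free(a) -> (freed a); heap: [0-13 FREE][14-21 ALLOC][22-61 FREE]
Op 5: c = malloc(17) -> c = 22; heap: [0-13 FREE][14-21 ALLOC][22-38 ALLOC][39-61 FREE]
Op 6: d = malloc(20) -> d = 39; heap: [0-13 FREE][14-21 ALLOC][22-38 ALLOC][39-58 ALLOC][59-61 FREE]
Op 7: b = realloc(b, 14) -> b = 0; heap: [0-13 ALLOC][14-21 FREE][22-38 ALLOC][39-58 ALLOC][59-61 FREE]
Op 8: e = malloc(17) -> e = NULL; heap: [0-13 ALLOC][14-21 FREE][22-38 ALLOC][39-58 ALLOC][59-61 FREE]
malloc(3): first-fit scan over [0-13 ALLOC][14-21 FREE][22-38 ALLOC][39-58 ALLOC][59-61 FREE] -> 14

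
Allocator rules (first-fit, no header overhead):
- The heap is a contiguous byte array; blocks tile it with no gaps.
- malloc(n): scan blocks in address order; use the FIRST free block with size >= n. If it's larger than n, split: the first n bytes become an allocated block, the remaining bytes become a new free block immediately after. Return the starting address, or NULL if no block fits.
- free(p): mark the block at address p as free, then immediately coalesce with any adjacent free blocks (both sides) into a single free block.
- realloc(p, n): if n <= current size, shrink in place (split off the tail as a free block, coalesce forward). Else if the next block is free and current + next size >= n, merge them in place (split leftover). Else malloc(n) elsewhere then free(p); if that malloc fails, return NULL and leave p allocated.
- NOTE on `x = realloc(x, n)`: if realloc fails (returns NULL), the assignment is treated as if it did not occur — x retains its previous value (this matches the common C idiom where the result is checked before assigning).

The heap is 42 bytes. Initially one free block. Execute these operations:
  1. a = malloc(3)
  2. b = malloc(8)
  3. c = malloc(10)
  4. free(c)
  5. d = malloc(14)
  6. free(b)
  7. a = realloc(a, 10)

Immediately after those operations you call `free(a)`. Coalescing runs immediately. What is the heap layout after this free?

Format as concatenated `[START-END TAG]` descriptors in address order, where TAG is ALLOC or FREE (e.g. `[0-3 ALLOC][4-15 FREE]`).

Answer: [0-10 FREE][11-24 ALLOC][25-41 FREE]

Derivation:
Op 1: a = malloc(3) -> a = 0; heap: [0-2 ALLOC][3-41 FREE]
Op 2: b = malloc(8) -> b = 3; heap: [0-2 ALLOC][3-10 ALLOC][11-41 FREE]
Op 3: c = malloc(10) -> c = 11; heap: [0-2 ALLOC][3-10 ALLOC][11-20 ALLOC][21-41 FREE]
Op 4: free(c) -> (freed c); heap: [0-2 ALLOC][3-10 ALLOC][11-41 FREE]
Op 5: d = malloc(14) -> d = 11; heap: [0-2 ALLOC][3-10 ALLOC][11-24 ALLOC][25-41 FREE]
Op 6: free(b) -> (freed b); heap: [0-2 ALLOC][3-10 FREE][11-24 ALLOC][25-41 FREE]
Op 7: a = realloc(a, 10) -> a = 0; heap: [0-9 ALLOC][10-10 FREE][11-24 ALLOC][25-41 FREE]
free(a): a = 0 -> block [0-9 ALLOC]; mark free, coalesce with adjacent free neighbors -> [0-10 FREE][11-24 ALLOC][25-41 FREE]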